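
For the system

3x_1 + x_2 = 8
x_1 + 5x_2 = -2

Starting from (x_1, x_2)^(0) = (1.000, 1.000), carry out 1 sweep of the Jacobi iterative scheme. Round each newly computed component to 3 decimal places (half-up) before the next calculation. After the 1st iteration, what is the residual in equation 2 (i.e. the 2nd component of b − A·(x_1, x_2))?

Iteration 1:
  x_1 = (8 - (1)·1.000) / (3) = 2.333
  x_2 = (-2 - (1)·1.000) / (5) = -0.600
Residual b − A·x = (1.601, -1.333)

-1.333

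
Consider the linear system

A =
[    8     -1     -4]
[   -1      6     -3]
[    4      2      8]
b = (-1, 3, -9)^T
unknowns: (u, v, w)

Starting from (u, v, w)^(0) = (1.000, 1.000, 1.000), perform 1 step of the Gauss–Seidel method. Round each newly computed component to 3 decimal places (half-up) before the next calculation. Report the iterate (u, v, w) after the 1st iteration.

(0.500, 1.083, -1.646)

Iteration 1:
  u = (-1 - (-1)·1.000 - (-4)·1.000) / (8) = 0.500
  v = (3 - (-1)·0.500 - (-3)·1.000) / (6) = 1.083
  w = (-9 - (4)·0.500 - (2)·1.083) / (8) = -1.646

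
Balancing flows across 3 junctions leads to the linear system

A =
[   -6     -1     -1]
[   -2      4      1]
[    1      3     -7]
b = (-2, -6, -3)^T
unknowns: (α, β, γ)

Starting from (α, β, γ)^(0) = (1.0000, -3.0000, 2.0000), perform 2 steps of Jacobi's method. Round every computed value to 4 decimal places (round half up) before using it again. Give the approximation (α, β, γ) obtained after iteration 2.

Iteration 1:
  α = (-2 - (-1)·-3.0000 - (-1)·2.0000) / (-6) = 0.5000
  β = (-6 - (-2)·1.0000 - (1)·2.0000) / (4) = -1.5000
  γ = (-3 - (1)·1.0000 - (3)·-3.0000) / (-7) = -0.7143
Iteration 2:
  α = (-2 - (-1)·-1.5000 - (-1)·-0.7143) / (-6) = 0.7024
  β = (-6 - (-2)·0.5000 - (1)·-0.7143) / (4) = -1.0714
  γ = (-3 - (1)·0.5000 - (3)·-1.5000) / (-7) = -0.1429

(0.7024, -1.0714, -0.1429)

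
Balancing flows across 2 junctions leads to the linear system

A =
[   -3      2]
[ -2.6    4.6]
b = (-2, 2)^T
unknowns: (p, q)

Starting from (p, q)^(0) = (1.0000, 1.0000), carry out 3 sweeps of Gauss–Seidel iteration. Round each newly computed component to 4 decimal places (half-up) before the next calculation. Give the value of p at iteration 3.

1.5063

Iteration 1:
  p = (-2 - (2)·1.0000) / (-3) = 1.3333
  q = (2 - (-2.6)·1.3333) / (4.6) = 1.1884
Iteration 2:
  p = (-2 - (2)·1.1884) / (-3) = 1.4589
  q = (2 - (-2.6)·1.4589) / (4.6) = 1.2594
Iteration 3:
  p = (-2 - (2)·1.2594) / (-3) = 1.5063
  q = (2 - (-2.6)·1.5063) / (4.6) = 1.2862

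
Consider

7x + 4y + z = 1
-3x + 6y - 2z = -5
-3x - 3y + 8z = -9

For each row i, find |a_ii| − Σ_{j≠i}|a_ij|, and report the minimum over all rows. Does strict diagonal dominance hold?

row 1: |7| − (4+1) = 2
row 2: |6| − (3+2) = 1
row 3: |8| − (3+3) = 2
minimum over rows = 1 → strictly diagonally dominant (convergence guaranteed)

1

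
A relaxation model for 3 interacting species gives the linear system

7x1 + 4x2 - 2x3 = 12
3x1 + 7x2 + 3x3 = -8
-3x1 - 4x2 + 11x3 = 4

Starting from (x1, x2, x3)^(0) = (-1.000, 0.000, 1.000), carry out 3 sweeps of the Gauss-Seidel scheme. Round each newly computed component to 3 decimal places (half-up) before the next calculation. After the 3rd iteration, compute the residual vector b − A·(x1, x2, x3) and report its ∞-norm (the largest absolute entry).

Iteration 1:
  x1 = (12 - (4)·0.000 - (-2)·1.000) / (7) = 2.000
  x2 = (-8 - (3)·2.000 - (3)·1.000) / (7) = -2.429
  x3 = (4 - (-3)·2.000 - (-4)·-2.429) / (11) = 0.026
Iteration 2:
  x1 = (12 - (4)·-2.429 - (-2)·0.026) / (7) = 3.110
  x2 = (-8 - (3)·3.110 - (3)·0.026) / (7) = -2.487
  x3 = (4 - (-3)·3.110 - (-4)·-2.487) / (11) = 0.307
Iteration 3:
  x1 = (12 - (4)·-2.487 - (-2)·0.307) / (7) = 3.223
  x2 = (-8 - (3)·3.223 - (3)·0.307) / (7) = -2.656
  x3 = (4 - (-3)·3.223 - (-4)·-2.656) / (11) = 0.277
Residual b − A·x = (0.617, 0.092, -0.002); ∞-norm = 0.617

0.617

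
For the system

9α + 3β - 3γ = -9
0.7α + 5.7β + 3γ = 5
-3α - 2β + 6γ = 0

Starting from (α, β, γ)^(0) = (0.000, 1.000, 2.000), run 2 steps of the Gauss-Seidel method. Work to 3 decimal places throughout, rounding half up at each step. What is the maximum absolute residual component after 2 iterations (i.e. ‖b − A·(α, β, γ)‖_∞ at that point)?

3.231

Iteration 1:
  α = (-9 - (3)·1.000 - (-3)·2.000) / (9) = -0.667
  β = (5 - (0.7)·-0.667 - (3)·2.000) / (5.7) = -0.094
  γ = (0 - (-3)·-0.667 - (-2)·-0.094) / (6) = -0.365
Iteration 2:
  α = (-9 - (3)·-0.094 - (-3)·-0.365) / (9) = -1.090
  β = (5 - (0.7)·-1.090 - (3)·-0.365) / (5.7) = 1.203
  γ = (0 - (-3)·-1.090 - (-2)·1.203) / (6) = -0.144
Residual b − A·x = (-3.231, -0.662, 0.000); ∞-norm = 3.231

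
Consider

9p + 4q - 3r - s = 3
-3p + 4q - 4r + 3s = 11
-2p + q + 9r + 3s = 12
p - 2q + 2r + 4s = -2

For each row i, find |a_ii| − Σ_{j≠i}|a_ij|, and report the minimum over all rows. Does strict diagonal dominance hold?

row 1: |9| − (4+3+1) = 1
row 2: |4| − (3+4+3) = -6
row 3: |9| − (2+1+3) = 3
row 4: |4| − (1+2+2) = -1
minimum over rows = -6 → not strictly diagonally dominant

-6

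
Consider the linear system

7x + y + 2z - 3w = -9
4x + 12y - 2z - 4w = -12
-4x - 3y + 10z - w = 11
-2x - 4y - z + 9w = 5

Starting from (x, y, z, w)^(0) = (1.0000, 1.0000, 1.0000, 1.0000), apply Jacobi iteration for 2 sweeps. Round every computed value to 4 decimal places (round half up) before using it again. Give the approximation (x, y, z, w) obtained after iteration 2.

(-1.1381, 0.1897, 0.4691, 0.1106)

Iteration 1:
  x = (-9 - (1)·1.0000 - (2)·1.0000 - (-3)·1.0000) / (7) = -1.2857
  y = (-12 - (4)·1.0000 - (-2)·1.0000 - (-4)·1.0000) / (12) = -0.8333
  z = (11 - (-4)·1.0000 - (-3)·1.0000 - (-1)·1.0000) / (10) = 1.9000
  w = (5 - (-2)·1.0000 - (-4)·1.0000 - (-1)·1.0000) / (9) = 1.3333
Iteration 2:
  x = (-9 - (1)·-0.8333 - (2)·1.9000 - (-3)·1.3333) / (7) = -1.1381
  y = (-12 - (4)·-1.2857 - (-2)·1.9000 - (-4)·1.3333) / (12) = 0.1897
  z = (11 - (-4)·-1.2857 - (-3)·-0.8333 - (-1)·1.3333) / (10) = 0.4691
  w = (5 - (-2)·-1.2857 - (-4)·-0.8333 - (-1)·1.9000) / (9) = 0.1106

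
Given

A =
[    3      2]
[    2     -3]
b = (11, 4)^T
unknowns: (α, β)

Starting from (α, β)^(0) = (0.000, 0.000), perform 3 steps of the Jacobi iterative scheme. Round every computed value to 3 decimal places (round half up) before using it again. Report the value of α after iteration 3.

2.926

Iteration 1:
  α = (11 - (2)·0.000) / (3) = 3.667
  β = (4 - (2)·0.000) / (-3) = -1.333
Iteration 2:
  α = (11 - (2)·-1.333) / (3) = 4.555
  β = (4 - (2)·3.667) / (-3) = 1.111
Iteration 3:
  α = (11 - (2)·1.111) / (3) = 2.926
  β = (4 - (2)·4.555) / (-3) = 1.703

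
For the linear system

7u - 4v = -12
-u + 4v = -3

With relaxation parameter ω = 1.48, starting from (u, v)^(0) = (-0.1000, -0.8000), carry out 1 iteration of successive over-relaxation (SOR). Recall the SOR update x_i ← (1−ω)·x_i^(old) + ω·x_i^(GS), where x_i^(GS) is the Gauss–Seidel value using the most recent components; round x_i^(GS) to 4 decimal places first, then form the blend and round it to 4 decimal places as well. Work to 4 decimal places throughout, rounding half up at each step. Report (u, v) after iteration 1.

Iteration 1:
  u: GS value = (-12 - (-4)·-0.8000) / (7) = -2.1714;  u ← (1−ω)·-0.1000 + ω·-2.1714 = -3.1657
  v: GS value = (-3 - (-1)·-3.1657) / (4) = -1.5414;  v ← (1−ω)·-0.8000 + ω·-1.5414 = -1.8973

(-3.1657, -1.8973)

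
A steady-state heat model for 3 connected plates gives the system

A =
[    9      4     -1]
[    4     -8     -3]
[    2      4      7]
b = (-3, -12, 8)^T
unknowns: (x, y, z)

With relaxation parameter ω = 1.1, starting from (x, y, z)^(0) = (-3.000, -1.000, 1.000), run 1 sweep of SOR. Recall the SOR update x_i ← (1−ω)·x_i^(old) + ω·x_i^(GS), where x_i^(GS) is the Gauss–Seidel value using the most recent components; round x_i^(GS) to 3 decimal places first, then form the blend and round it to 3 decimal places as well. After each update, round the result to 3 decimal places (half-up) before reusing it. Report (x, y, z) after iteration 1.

(0.544, 1.637, -0.043)

Iteration 1:
  x: GS value = (-3 - (4)·-1.000 - (-1)·1.000) / (9) = 0.222;  x ← (1−ω)·-3.000 + ω·0.222 = 0.544
  y: GS value = (-12 - (4)·0.544 - (-3)·1.000) / (-8) = 1.397;  y ← (1−ω)·-1.000 + ω·1.397 = 1.637
  z: GS value = (8 - (2)·0.544 - (4)·1.637) / (7) = 0.052;  z ← (1−ω)·1.000 + ω·0.052 = -0.043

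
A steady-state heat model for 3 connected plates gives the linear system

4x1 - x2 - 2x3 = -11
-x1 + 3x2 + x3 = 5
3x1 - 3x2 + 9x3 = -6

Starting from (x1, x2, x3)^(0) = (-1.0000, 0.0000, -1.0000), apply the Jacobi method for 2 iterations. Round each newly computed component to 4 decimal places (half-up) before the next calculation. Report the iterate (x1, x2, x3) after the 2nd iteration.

Iteration 1:
  x1 = (-11 - (-1)·0.0000 - (-2)·-1.0000) / (4) = -3.2500
  x2 = (5 - (-1)·-1.0000 - (1)·-1.0000) / (3) = 1.6667
  x3 = (-6 - (3)·-1.0000 - (-3)·0.0000) / (9) = -0.3333
Iteration 2:
  x1 = (-11 - (-1)·1.6667 - (-2)·-0.3333) / (4) = -2.5000
  x2 = (5 - (-1)·-3.2500 - (1)·-0.3333) / (3) = 0.6944
  x3 = (-6 - (3)·-3.2500 - (-3)·1.6667) / (9) = 0.9722

(-2.5000, 0.6944, 0.9722)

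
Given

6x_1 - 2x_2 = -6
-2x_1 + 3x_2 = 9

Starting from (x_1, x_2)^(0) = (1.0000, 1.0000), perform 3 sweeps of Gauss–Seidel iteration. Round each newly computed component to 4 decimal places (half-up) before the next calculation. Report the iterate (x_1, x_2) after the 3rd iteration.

(-0.0329, 2.9781)

Iteration 1:
  x_1 = (-6 - (-2)·1.0000) / (6) = -0.6667
  x_2 = (9 - (-2)·-0.6667) / (3) = 2.5555
Iteration 2:
  x_1 = (-6 - (-2)·2.5555) / (6) = -0.1482
  x_2 = (9 - (-2)·-0.1482) / (3) = 2.9012
Iteration 3:
  x_1 = (-6 - (-2)·2.9012) / (6) = -0.0329
  x_2 = (9 - (-2)·-0.0329) / (3) = 2.9781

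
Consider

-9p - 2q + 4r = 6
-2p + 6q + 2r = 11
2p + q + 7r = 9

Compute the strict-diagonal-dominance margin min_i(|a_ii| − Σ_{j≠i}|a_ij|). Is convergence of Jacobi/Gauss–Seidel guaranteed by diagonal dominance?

row 1: |-9| − (2+4) = 3
row 2: |6| − (2+2) = 2
row 3: |7| − (2+1) = 4
minimum over rows = 2 → strictly diagonally dominant (convergence guaranteed)

2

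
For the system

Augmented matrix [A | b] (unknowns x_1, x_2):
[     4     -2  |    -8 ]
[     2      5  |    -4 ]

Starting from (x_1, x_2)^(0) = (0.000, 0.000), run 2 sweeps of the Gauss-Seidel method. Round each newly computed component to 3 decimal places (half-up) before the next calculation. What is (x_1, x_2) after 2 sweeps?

Iteration 1:
  x_1 = (-8 - (-2)·0.000) / (4) = -2.000
  x_2 = (-4 - (2)·-2.000) / (5) = 0.000
Iteration 2:
  x_1 = (-8 - (-2)·0.000) / (4) = -2.000
  x_2 = (-4 - (2)·-2.000) / (5) = 0.000

(-2.000, 0.000)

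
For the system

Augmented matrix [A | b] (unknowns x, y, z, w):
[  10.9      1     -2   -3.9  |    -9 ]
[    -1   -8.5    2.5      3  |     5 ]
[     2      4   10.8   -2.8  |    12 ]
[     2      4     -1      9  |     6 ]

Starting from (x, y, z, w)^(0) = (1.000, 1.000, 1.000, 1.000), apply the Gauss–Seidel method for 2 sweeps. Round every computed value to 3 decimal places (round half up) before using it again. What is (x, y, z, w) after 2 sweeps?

Iteration 1:
  x = (-9 - (1)·1.000 - (-2)·1.000 - (-3.9)·1.000) / (10.9) = -0.376
  y = (5 - (-1)·-0.376 - (2.5)·1.000 - (3)·1.000) / (-8.5) = 0.103
  z = (12 - (2)·-0.376 - (4)·0.103 - (-2.8)·1.000) / (10.8) = 1.402
  w = (6 - (2)·-0.376 - (4)·0.103 - (-1)·1.402) / (9) = 0.860
Iteration 2:
  x = (-9 - (1)·0.103 - (-2)·1.402 - (-3.9)·0.860) / (10.9) = -0.270
  y = (5 - (-1)·-0.270 - (2.5)·1.402 - (3)·0.860) / (-8.5) = 0.159
  z = (12 - (2)·-0.270 - (4)·0.159 - (-2.8)·0.860) / (10.8) = 1.325
  w = (6 - (2)·-0.270 - (4)·0.159 - (-1)·1.325) / (9) = 0.803

(-0.270, 0.159, 1.325, 0.803)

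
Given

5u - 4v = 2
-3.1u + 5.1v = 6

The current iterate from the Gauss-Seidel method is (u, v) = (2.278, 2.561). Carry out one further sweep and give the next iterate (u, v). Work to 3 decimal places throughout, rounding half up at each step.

One sweep:
  u = (2 - (-4)·2.561) / (5) = 2.449
  v = (6 - (-3.1)·2.449) / (5.1) = 2.665

(2.449, 2.665)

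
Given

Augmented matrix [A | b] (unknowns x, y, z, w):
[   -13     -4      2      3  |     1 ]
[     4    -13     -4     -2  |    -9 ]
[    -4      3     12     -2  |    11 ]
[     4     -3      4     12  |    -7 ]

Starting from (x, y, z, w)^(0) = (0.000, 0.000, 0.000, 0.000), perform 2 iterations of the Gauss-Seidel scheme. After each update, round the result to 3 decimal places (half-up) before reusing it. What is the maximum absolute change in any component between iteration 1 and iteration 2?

0.240

Iteration 1:
  x = (1 - (-4)·0.000 - (2)·0.000 - (3)·0.000) / (-13) = -0.077
  y = (-9 - (4)·-0.077 - (-4)·0.000 - (-2)·0.000) / (-13) = 0.669
  z = (11 - (-4)·-0.077 - (3)·0.669 - (-2)·0.000) / (12) = 0.724
  w = (-7 - (4)·-0.077 - (-3)·0.669 - (4)·0.724) / (12) = -0.632
Iteration 2:
  x = (1 - (-4)·0.669 - (2)·0.724 - (3)·-0.632) / (-13) = -0.317
  y = (-9 - (4)·-0.317 - (-4)·0.724 - (-2)·-0.632) / (-13) = 0.469
  z = (11 - (-4)·-0.317 - (3)·0.469 - (-2)·-0.632) / (12) = 0.588
  w = (-7 - (4)·-0.317 - (-3)·0.469 - (4)·0.588) / (12) = -0.556
Change: (-0.240, -0.200, -0.136, 0.076) → max |·| = 0.240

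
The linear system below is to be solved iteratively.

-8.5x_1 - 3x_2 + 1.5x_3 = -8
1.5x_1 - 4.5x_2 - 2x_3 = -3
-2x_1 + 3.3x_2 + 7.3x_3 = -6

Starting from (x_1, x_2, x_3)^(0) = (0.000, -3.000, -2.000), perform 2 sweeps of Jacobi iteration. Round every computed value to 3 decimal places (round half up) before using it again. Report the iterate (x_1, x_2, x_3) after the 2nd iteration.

(0.486, 0.978, -1.074)

Iteration 1:
  x_1 = (-8 - (-3)·-3.000 - (1.5)·-2.000) / (-8.5) = 1.647
  x_2 = (-3 - (1.5)·0.000 - (-2)·-2.000) / (-4.5) = 1.556
  x_3 = (-6 - (-2)·0.000 - (3.3)·-3.000) / (7.3) = 0.534
Iteration 2:
  x_1 = (-8 - (-3)·1.556 - (1.5)·0.534) / (-8.5) = 0.486
  x_2 = (-3 - (1.5)·1.647 - (-2)·0.534) / (-4.5) = 0.978
  x_3 = (-6 - (-2)·1.647 - (3.3)·1.556) / (7.3) = -1.074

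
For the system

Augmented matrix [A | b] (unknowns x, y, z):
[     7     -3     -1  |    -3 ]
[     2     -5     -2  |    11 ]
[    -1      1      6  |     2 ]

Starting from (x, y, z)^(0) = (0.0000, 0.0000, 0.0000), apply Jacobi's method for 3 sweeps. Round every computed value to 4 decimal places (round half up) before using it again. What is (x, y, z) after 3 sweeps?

(-1.4123, -2.9810, 0.5302)

Iteration 1:
  x = (-3 - (-3)·0.0000 - (-1)·0.0000) / (7) = -0.4286
  y = (11 - (2)·0.0000 - (-2)·0.0000) / (-5) = -2.2000
  z = (2 - (-1)·0.0000 - (1)·0.0000) / (6) = 0.3333
Iteration 2:
  x = (-3 - (-3)·-2.2000 - (-1)·0.3333) / (7) = -1.3238
  y = (11 - (2)·-0.4286 - (-2)·0.3333) / (-5) = -2.5048
  z = (2 - (-1)·-0.4286 - (1)·-2.2000) / (6) = 0.6286
Iteration 3:
  x = (-3 - (-3)·-2.5048 - (-1)·0.6286) / (7) = -1.4123
  y = (11 - (2)·-1.3238 - (-2)·0.6286) / (-5) = -2.9810
  z = (2 - (-1)·-1.3238 - (1)·-2.5048) / (6) = 0.5302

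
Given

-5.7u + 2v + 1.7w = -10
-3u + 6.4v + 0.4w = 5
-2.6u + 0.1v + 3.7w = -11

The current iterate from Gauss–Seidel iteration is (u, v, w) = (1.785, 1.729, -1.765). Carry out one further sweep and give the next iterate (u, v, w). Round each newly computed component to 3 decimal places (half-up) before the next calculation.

One sweep:
  u = (-10 - (2)·1.729 - (1.7)·-1.765) / (-5.7) = 1.835
  v = (5 - (-3)·1.835 - (0.4)·-1.765) / (6.4) = 1.752
  w = (-11 - (-2.6)·1.835 - (0.1)·1.752) / (3.7) = -1.731

(1.835, 1.752, -1.731)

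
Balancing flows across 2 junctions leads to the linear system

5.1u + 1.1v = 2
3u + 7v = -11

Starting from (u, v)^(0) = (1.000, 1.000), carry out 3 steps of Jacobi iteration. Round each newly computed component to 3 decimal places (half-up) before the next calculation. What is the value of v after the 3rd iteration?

Iteration 1:
  u = (2 - (1.1)·1.000) / (5.1) = 0.176
  v = (-11 - (3)·1.000) / (7) = -2.000
Iteration 2:
  u = (2 - (1.1)·-2.000) / (5.1) = 0.824
  v = (-11 - (3)·0.176) / (7) = -1.647
Iteration 3:
  u = (2 - (1.1)·-1.647) / (5.1) = 0.747
  v = (-11 - (3)·0.824) / (7) = -1.925

-1.925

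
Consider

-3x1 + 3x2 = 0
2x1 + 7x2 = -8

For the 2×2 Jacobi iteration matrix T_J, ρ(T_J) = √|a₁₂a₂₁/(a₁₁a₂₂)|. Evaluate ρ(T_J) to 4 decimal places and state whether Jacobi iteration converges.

a₁₂a₂₁/(a₁₁a₂₂) = (3)·(2) / ((-3)·(7)) = -0.285714
ρ = √|-0.285714| = √0.285714 = 0.5345
ρ < 1, so Jacobi converges

0.5345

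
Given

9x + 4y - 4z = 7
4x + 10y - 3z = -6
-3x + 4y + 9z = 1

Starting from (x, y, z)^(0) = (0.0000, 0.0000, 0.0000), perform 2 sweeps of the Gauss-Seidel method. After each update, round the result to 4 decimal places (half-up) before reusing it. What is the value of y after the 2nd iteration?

Iteration 1:
  x = (7 - (4)·0.0000 - (-4)·0.0000) / (9) = 0.7778
  y = (-6 - (4)·0.7778 - (-3)·0.0000) / (10) = -0.9111
  z = (1 - (-3)·0.7778 - (4)·-0.9111) / (9) = 0.7753
Iteration 2:
  x = (7 - (4)·-0.9111 - (-4)·0.7753) / (9) = 1.5273
  y = (-6 - (4)·1.5273 - (-3)·0.7753) / (10) = -0.9783
  z = (1 - (-3)·1.5273 - (4)·-0.9783) / (9) = 1.0550

-0.9783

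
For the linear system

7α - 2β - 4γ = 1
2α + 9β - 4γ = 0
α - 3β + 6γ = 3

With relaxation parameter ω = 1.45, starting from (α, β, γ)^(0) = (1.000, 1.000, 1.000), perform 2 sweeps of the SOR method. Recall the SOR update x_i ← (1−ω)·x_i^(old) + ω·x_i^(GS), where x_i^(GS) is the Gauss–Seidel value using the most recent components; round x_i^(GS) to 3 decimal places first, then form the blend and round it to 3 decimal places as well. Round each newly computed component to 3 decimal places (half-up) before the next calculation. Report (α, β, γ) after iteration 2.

Iteration 1:
  α: GS value = (1 - (-2)·1.000 - (-4)·1.000) / (7) = 1.000;  α ← (1−ω)·1.000 + ω·1.000 = 1.000
  β: GS value = (0 - (2)·1.000 - (-4)·1.000) / (9) = 0.222;  β ← (1−ω)·1.000 + ω·0.222 = -0.128
  γ: GS value = (3 - (1)·1.000 - (-3)·-0.128) / (6) = 0.269;  γ ← (1−ω)·1.000 + ω·0.269 = -0.060
Iteration 2:
  α: GS value = (1 - (-2)·-0.128 - (-4)·-0.060) / (7) = 0.072;  α ← (1−ω)·1.000 + ω·0.072 = -0.346
  β: GS value = (0 - (2)·-0.346 - (-4)·-0.060) / (9) = 0.050;  β ← (1−ω)·-0.128 + ω·0.050 = 0.130
  γ: GS value = (3 - (1)·-0.346 - (-3)·0.130) / (6) = 0.623;  γ ← (1−ω)·-0.060 + ω·0.623 = 0.930

(-0.346, 0.130, 0.930)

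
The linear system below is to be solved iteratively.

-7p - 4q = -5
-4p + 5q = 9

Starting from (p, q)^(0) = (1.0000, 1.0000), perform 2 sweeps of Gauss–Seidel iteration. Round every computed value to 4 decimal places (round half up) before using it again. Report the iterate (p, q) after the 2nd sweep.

(-0.3796, 1.4963)

Iteration 1:
  p = (-5 - (-4)·1.0000) / (-7) = 0.1429
  q = (9 - (-4)·0.1429) / (5) = 1.9143
Iteration 2:
  p = (-5 - (-4)·1.9143) / (-7) = -0.3796
  q = (9 - (-4)·-0.3796) / (5) = 1.4963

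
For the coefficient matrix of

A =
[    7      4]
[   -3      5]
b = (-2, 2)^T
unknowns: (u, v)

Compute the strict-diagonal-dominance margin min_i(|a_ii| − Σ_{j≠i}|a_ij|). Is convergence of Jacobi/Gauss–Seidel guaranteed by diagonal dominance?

row 1: |7| − (4) = 3
row 2: |5| − (3) = 2
minimum over rows = 2 → strictly diagonally dominant (convergence guaranteed)

2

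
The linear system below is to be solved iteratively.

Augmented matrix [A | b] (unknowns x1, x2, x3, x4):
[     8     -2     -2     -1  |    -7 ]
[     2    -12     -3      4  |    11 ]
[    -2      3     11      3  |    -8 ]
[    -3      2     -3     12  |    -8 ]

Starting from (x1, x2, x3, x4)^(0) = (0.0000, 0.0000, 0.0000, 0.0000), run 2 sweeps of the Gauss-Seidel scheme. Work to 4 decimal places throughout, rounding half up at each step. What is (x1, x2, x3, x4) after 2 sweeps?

Iteration 1:
  x1 = (-7 - (-2)·0.0000 - (-2)·0.0000 - (-1)·0.0000) / (8) = -0.8750
  x2 = (11 - (2)·-0.8750 - (-3)·0.0000 - (4)·0.0000) / (-12) = -1.0625
  x3 = (-8 - (-2)·-0.8750 - (3)·-1.0625 - (3)·0.0000) / (11) = -0.5966
  x4 = (-8 - (-3)·-0.8750 - (2)·-1.0625 - (-3)·-0.5966) / (12) = -0.8575
Iteration 2:
  x1 = (-7 - (-2)·-1.0625 - (-2)·-0.5966 - (-1)·-0.8575) / (8) = -1.3970
  x2 = (11 - (2)·-1.3970 - (-3)·-0.5966 - (4)·-0.8575) / (-12) = -1.2862
  x3 = (-8 - (-2)·-1.3970 - (3)·-1.2862 - (3)·-0.8575) / (11) = -0.3966
  x4 = (-8 - (-3)·-1.3970 - (2)·-1.2862 - (-3)·-0.3966) / (12) = -0.9007

(-1.3970, -1.2862, -0.3966, -0.9007)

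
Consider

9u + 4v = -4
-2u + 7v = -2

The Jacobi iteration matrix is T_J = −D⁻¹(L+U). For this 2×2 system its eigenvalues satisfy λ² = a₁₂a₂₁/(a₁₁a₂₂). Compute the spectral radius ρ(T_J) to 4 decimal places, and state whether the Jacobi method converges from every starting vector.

0.3563

a₁₂a₂₁/(a₁₁a₂₂) = (4)·(-2) / ((9)·(7)) = -0.126984
ρ = √|-0.126984| = √0.126984 = 0.3563
ρ < 1, so Jacobi converges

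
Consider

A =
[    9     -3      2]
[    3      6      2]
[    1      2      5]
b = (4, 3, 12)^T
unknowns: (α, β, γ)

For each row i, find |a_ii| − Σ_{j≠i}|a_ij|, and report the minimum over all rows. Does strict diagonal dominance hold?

row 1: |9| − (3+2) = 4
row 2: |6| − (3+2) = 1
row 3: |5| − (1+2) = 2
minimum over rows = 1 → strictly diagonally dominant (convergence guaranteed)

1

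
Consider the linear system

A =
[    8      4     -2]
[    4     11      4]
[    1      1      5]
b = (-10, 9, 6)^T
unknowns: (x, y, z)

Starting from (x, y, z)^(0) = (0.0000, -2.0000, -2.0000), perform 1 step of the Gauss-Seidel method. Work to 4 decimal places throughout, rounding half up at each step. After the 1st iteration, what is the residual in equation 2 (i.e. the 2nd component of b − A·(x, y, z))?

Iteration 1:
  x = (-10 - (4)·-2.0000 - (-2)·-2.0000) / (8) = -0.7500
  y = (9 - (4)·-0.7500 - (4)·-2.0000) / (11) = 1.8182
  z = (6 - (1)·-0.7500 - (1)·1.8182) / (5) = 0.9864
Residual b − A·x = (-9.3000, -11.9458, -0.0002)

-11.9458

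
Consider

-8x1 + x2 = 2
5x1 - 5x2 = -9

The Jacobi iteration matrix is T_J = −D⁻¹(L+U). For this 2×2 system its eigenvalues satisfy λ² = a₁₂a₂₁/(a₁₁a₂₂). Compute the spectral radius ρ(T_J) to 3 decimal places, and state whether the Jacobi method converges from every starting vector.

0.354

a₁₂a₂₁/(a₁₁a₂₂) = (1)·(5) / ((-8)·(-5)) = 0.125000
ρ = √|0.125000| = √0.125000 = 0.354
ρ < 1, so Jacobi converges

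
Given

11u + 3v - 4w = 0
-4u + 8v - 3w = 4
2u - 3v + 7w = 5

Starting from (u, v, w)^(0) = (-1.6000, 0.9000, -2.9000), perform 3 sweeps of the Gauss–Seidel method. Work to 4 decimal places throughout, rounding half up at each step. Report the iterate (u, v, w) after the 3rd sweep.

(0.0894, 0.9119, 1.0796)

Iteration 1:
  u = (0 - (3)·0.9000 - (-4)·-2.9000) / (11) = -1.3000
  v = (4 - (-4)·-1.3000 - (-3)·-2.9000) / (8) = -1.2375
  w = (5 - (2)·-1.3000 - (-3)·-1.2375) / (7) = 0.5554
Iteration 2:
  u = (0 - (3)·-1.2375 - (-4)·0.5554) / (11) = 0.5395
  v = (4 - (-4)·0.5395 - (-3)·0.5554) / (8) = 0.9780
  w = (5 - (2)·0.5395 - (-3)·0.9780) / (7) = 0.9793
Iteration 3:
  u = (0 - (3)·0.9780 - (-4)·0.9793) / (11) = 0.0894
  v = (4 - (-4)·0.0894 - (-3)·0.9793) / (8) = 0.9119
  w = (5 - (2)·0.0894 - (-3)·0.9119) / (7) = 1.0796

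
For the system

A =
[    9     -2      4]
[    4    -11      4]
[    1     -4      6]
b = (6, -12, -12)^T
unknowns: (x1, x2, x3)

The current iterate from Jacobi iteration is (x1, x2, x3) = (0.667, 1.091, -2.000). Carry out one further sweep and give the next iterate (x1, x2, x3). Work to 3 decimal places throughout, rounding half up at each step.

(1.798, 0.606, -1.384)

One sweep:
  x1 = (6 - (-2)·1.091 - (4)·-2.000) / (9) = 1.798
  x2 = (-12 - (4)·0.667 - (4)·-2.000) / (-11) = 0.606
  x3 = (-12 - (1)·0.667 - (-4)·1.091) / (6) = -1.384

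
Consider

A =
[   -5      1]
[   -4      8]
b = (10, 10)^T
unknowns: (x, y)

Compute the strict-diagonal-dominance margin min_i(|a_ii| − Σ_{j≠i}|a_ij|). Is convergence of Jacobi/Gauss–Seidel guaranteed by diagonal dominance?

4

row 1: |-5| − (1) = 4
row 2: |8| − (4) = 4
minimum over rows = 4 → strictly diagonally dominant (convergence guaranteed)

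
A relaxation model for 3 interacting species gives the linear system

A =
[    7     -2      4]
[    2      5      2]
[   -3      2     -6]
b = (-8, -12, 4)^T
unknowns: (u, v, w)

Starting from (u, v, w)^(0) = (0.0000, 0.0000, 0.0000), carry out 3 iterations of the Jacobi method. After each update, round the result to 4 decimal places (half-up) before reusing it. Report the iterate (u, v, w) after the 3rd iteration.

Iteration 1:
  u = (-8 - (-2)·0.0000 - (4)·0.0000) / (7) = -1.1429
  v = (-12 - (2)·0.0000 - (2)·0.0000) / (5) = -2.4000
  w = (4 - (-3)·0.0000 - (2)·0.0000) / (-6) = -0.6667
Iteration 2:
  u = (-8 - (-2)·-2.4000 - (4)·-0.6667) / (7) = -1.4476
  v = (-12 - (2)·-1.1429 - (2)·-0.6667) / (5) = -1.6762
  w = (4 - (-3)·-1.1429 - (2)·-2.4000) / (-6) = -0.8952
Iteration 3:
  u = (-8 - (-2)·-1.6762 - (4)·-0.8952) / (7) = -1.1102
  v = (-12 - (2)·-1.4476 - (2)·-0.8952) / (5) = -1.4629
  w = (4 - (-3)·-1.4476 - (2)·-1.6762) / (-6) = -0.5016

(-1.1102, -1.4629, -0.5016)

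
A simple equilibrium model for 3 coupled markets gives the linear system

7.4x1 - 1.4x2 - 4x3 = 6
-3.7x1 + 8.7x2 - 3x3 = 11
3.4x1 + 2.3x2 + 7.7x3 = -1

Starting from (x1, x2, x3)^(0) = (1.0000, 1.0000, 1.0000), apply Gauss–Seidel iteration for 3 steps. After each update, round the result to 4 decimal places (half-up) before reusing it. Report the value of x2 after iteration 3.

1.3385

Iteration 1:
  x1 = (6 - (-1.4)·1.0000 - (-4)·1.0000) / (7.4) = 1.5405
  x2 = (11 - (-3.7)·1.5405 - (-3)·1.0000) / (8.7) = 2.2644
  x3 = (-1 - (3.4)·1.5405 - (2.3)·2.2644) / (7.7) = -1.4865
Iteration 2:
  x1 = (6 - (-1.4)·2.2644 - (-4)·-1.4865) / (7.4) = 0.4357
  x2 = (11 - (-3.7)·0.4357 - (-3)·-1.4865) / (8.7) = 0.9371
  x3 = (-1 - (3.4)·0.4357 - (2.3)·0.9371) / (7.7) = -0.6022
Iteration 3:
  x1 = (6 - (-1.4)·0.9371 - (-4)·-0.6022) / (7.4) = 0.6626
  x2 = (11 - (-3.7)·0.6626 - (-3)·-0.6022) / (8.7) = 1.3385
  x3 = (-1 - (3.4)·0.6626 - (2.3)·1.3385) / (7.7) = -0.8223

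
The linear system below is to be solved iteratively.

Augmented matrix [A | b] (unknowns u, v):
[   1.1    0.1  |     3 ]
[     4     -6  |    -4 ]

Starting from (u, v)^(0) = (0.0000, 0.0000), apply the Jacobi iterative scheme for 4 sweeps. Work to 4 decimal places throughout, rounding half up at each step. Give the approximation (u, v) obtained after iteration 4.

(2.5050, 2.3343)

Iteration 1:
  u = (3 - (0.1)·0.0000) / (1.1) = 2.7273
  v = (-4 - (4)·0.0000) / (-6) = 0.6667
Iteration 2:
  u = (3 - (0.1)·0.6667) / (1.1) = 2.6667
  v = (-4 - (4)·2.7273) / (-6) = 2.4849
Iteration 3:
  u = (3 - (0.1)·2.4849) / (1.1) = 2.5014
  v = (-4 - (4)·2.6667) / (-6) = 2.4445
Iteration 4:
  u = (3 - (0.1)·2.4445) / (1.1) = 2.5050
  v = (-4 - (4)·2.5014) / (-6) = 2.3343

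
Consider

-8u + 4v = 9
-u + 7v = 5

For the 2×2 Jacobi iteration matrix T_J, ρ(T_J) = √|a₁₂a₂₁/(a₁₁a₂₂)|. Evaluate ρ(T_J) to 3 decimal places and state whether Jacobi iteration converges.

0.267

a₁₂a₂₁/(a₁₁a₂₂) = (4)·(-1) / ((-8)·(7)) = 0.071429
ρ = √|0.071429| = √0.071429 = 0.267
ρ < 1, so Jacobi converges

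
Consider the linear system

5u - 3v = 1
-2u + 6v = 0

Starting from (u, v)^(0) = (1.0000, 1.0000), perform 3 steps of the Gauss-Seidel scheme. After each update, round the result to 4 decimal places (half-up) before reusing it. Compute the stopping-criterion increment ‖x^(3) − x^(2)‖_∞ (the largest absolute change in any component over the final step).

0.0880

Iteration 1:
  u = (1 - (-3)·1.0000) / (5) = 0.8000
  v = (0 - (-2)·0.8000) / (6) = 0.2667
Iteration 2:
  u = (1 - (-3)·0.2667) / (5) = 0.3600
  v = (0 - (-2)·0.3600) / (6) = 0.1200
Iteration 3:
  u = (1 - (-3)·0.1200) / (5) = 0.2720
  v = (0 - (-2)·0.2720) / (6) = 0.0907
Change: (-0.0880, -0.0293) → max |·| = 0.0880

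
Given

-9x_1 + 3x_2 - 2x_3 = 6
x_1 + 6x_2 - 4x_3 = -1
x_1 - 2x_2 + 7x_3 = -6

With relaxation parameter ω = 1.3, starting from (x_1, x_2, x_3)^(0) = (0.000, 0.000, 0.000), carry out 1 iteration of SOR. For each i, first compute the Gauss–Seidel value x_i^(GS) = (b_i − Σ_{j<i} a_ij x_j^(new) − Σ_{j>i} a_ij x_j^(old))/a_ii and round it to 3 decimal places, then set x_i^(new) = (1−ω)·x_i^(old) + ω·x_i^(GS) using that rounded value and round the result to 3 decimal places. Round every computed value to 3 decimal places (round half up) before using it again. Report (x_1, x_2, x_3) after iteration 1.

Iteration 1:
  x_1: GS value = (6 - (3)·0.000 - (-2)·0.000) / (-9) = -0.667;  x_1 ← (1−ω)·0.000 + ω·-0.667 = -0.867
  x_2: GS value = (-1 - (1)·-0.867 - (-4)·0.000) / (6) = -0.022;  x_2 ← (1−ω)·0.000 + ω·-0.022 = -0.029
  x_3: GS value = (-6 - (1)·-0.867 - (-2)·-0.029) / (7) = -0.742;  x_3 ← (1−ω)·0.000 + ω·-0.742 = -0.965

(-0.867, -0.029, -0.965)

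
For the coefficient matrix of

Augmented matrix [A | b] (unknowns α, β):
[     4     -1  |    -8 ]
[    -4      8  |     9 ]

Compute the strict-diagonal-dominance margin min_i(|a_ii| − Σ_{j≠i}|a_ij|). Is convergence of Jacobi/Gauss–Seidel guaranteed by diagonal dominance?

row 1: |4| − (1) = 3
row 2: |8| − (4) = 4
minimum over rows = 3 → strictly diagonally dominant (convergence guaranteed)

3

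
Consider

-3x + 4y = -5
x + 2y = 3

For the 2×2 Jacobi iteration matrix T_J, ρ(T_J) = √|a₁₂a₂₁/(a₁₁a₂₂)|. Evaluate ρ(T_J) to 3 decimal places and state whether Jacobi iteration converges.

a₁₂a₂₁/(a₁₁a₂₂) = (4)·(1) / ((-3)·(2)) = -0.666667
ρ = √|-0.666667| = √0.666667 = 0.816
ρ < 1, so Jacobi converges

0.816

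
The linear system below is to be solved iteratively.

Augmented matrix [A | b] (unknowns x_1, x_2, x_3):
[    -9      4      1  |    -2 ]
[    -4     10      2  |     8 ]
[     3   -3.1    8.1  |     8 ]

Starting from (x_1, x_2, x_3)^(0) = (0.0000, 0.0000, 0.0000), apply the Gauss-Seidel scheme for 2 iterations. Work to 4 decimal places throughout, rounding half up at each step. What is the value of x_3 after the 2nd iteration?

Iteration 1:
  x_1 = (-2 - (4)·0.0000 - (1)·0.0000) / (-9) = 0.2222
  x_2 = (8 - (-4)·0.2222 - (2)·0.0000) / (10) = 0.8889
  x_3 = (8 - (3)·0.2222 - (-3.1)·0.8889) / (8.1) = 1.2456
Iteration 2:
  x_1 = (-2 - (4)·0.8889 - (1)·1.2456) / (-9) = 0.7557
  x_2 = (8 - (-4)·0.7557 - (2)·1.2456) / (10) = 0.8532
  x_3 = (8 - (3)·0.7557 - (-3.1)·0.8532) / (8.1) = 1.0343

1.0343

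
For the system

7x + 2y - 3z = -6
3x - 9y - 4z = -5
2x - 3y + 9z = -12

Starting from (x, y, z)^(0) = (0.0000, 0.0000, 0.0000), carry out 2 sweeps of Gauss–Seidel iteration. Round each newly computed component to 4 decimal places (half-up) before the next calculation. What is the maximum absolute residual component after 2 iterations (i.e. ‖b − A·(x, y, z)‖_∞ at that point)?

0.8590

Iteration 1:
  x = (-6 - (2)·0.0000 - (-3)·0.0000) / (7) = -0.8571
  y = (-5 - (3)·-0.8571 - (-4)·0.0000) / (-9) = 0.2699
  z = (-12 - (2)·-0.8571 - (-3)·0.2699) / (9) = -1.0529
Iteration 2:
  x = (-6 - (2)·0.2699 - (-3)·-1.0529) / (7) = -1.3855
  y = (-5 - (3)·-1.3855 - (-4)·-1.0529) / (-9) = 0.5617
  z = (-12 - (2)·-1.3855 - (-3)·0.5617) / (9) = -0.8382
Residual b − A·x = (0.0605, 0.8590, -0.0001); ∞-norm = 0.8590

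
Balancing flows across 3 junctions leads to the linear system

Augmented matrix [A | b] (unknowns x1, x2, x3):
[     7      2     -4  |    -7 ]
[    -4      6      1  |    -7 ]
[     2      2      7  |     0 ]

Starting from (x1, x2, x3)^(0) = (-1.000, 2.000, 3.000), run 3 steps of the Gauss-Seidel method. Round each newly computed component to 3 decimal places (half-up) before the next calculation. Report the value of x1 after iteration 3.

Iteration 1:
  x1 = (-7 - (2)·2.000 - (-4)·3.000) / (7) = 0.143
  x2 = (-7 - (-4)·0.143 - (1)·3.000) / (6) = -1.571
  x3 = (0 - (2)·0.143 - (2)·-1.571) / (7) = 0.408
Iteration 2:
  x1 = (-7 - (2)·-1.571 - (-4)·0.408) / (7) = -0.318
  x2 = (-7 - (-4)·-0.318 - (1)·0.408) / (6) = -1.447
  x3 = (0 - (2)·-0.318 - (2)·-1.447) / (7) = 0.504
Iteration 3:
  x1 = (-7 - (2)·-1.447 - (-4)·0.504) / (7) = -0.299
  x2 = (-7 - (-4)·-0.299 - (1)·0.504) / (6) = -1.450
  x3 = (0 - (2)·-0.299 - (2)·-1.450) / (7) = 0.500

-0.299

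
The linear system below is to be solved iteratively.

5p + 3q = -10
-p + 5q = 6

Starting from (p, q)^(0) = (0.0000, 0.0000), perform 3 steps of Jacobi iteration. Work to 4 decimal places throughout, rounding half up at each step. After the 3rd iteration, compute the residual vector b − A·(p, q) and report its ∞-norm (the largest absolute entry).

0.4320

Iteration 1:
  p = (-10 - (3)·0.0000) / (5) = -2.0000
  q = (6 - (-1)·0.0000) / (5) = 1.2000
Iteration 2:
  p = (-10 - (3)·1.2000) / (5) = -2.7200
  q = (6 - (-1)·-2.0000) / (5) = 0.8000
Iteration 3:
  p = (-10 - (3)·0.8000) / (5) = -2.4800
  q = (6 - (-1)·-2.7200) / (5) = 0.6560
Residual b − A·x = (0.4320, 0.2400); ∞-norm = 0.4320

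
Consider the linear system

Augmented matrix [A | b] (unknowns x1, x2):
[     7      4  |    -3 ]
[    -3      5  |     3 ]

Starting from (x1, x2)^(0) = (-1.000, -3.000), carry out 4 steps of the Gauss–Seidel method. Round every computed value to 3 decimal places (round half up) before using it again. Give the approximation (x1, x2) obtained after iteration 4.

Iteration 1:
  x1 = (-3 - (4)·-3.000) / (7) = 1.286
  x2 = (3 - (-3)·1.286) / (5) = 1.372
Iteration 2:
  x1 = (-3 - (4)·1.372) / (7) = -1.213
  x2 = (3 - (-3)·-1.213) / (5) = -0.128
Iteration 3:
  x1 = (-3 - (4)·-0.128) / (7) = -0.355
  x2 = (3 - (-3)·-0.355) / (5) = 0.387
Iteration 4:
  x1 = (-3 - (4)·0.387) / (7) = -0.650
  x2 = (3 - (-3)·-0.650) / (5) = 0.210

(-0.650, 0.210)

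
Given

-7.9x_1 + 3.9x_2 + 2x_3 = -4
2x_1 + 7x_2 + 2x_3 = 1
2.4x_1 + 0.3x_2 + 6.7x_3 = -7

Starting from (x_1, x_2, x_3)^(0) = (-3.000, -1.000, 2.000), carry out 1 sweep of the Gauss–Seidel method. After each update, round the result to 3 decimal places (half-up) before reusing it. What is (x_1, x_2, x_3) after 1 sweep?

Iteration 1:
  x_1 = (-4 - (3.9)·-1.000 - (2)·2.000) / (-7.9) = 0.519
  x_2 = (1 - (2)·0.519 - (2)·2.000) / (7) = -0.577
  x_3 = (-7 - (2.4)·0.519 - (0.3)·-0.577) / (6.7) = -1.205

(0.519, -0.577, -1.205)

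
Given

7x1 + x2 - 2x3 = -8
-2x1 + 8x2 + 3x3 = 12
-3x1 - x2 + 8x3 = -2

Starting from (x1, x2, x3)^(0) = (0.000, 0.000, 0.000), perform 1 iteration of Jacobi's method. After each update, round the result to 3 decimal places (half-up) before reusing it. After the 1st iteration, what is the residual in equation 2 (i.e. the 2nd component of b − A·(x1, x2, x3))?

-1.536

Iteration 1:
  x1 = (-8 - (1)·0.000 - (-2)·0.000) / (7) = -1.143
  x2 = (12 - (-2)·0.000 - (3)·0.000) / (8) = 1.500
  x3 = (-2 - (-3)·0.000 - (-1)·0.000) / (8) = -0.250
Residual b − A·x = (-1.999, -1.536, -1.929)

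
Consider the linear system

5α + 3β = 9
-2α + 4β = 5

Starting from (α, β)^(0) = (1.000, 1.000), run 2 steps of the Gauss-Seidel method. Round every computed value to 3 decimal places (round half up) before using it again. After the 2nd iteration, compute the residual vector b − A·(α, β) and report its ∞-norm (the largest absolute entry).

Iteration 1:
  α = (9 - (3)·1.000) / (5) = 1.200
  β = (5 - (-2)·1.200) / (4) = 1.850
Iteration 2:
  α = (9 - (3)·1.850) / (5) = 0.690
  β = (5 - (-2)·0.690) / (4) = 1.595
Residual b − A·x = (0.765, 0.000); ∞-norm = 0.765

0.765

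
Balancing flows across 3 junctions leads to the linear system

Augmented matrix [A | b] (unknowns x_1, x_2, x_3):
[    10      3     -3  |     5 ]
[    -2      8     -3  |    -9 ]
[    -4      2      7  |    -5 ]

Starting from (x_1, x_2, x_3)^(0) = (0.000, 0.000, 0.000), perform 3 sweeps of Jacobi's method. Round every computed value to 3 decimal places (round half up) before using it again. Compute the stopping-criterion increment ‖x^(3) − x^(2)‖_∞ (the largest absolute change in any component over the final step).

Iteration 1:
  x_1 = (5 - (3)·0.000 - (-3)·0.000) / (10) = 0.500
  x_2 = (-9 - (-2)·0.000 - (-3)·0.000) / (8) = -1.125
  x_3 = (-5 - (-4)·0.000 - (2)·0.000) / (7) = -0.714
Iteration 2:
  x_1 = (5 - (3)·-1.125 - (-3)·-0.714) / (10) = 0.623
  x_2 = (-9 - (-2)·0.500 - (-3)·-0.714) / (8) = -1.268
  x_3 = (-5 - (-4)·0.500 - (2)·-1.125) / (7) = -0.107
Iteration 3:
  x_1 = (5 - (3)·-1.268 - (-3)·-0.107) / (10) = 0.848
  x_2 = (-9 - (-2)·0.623 - (-3)·-0.107) / (8) = -1.009
  x_3 = (-5 - (-4)·0.623 - (2)·-1.268) / (7) = 0.004
Change: (0.225, 0.259, 0.111) → max |·| = 0.259

0.259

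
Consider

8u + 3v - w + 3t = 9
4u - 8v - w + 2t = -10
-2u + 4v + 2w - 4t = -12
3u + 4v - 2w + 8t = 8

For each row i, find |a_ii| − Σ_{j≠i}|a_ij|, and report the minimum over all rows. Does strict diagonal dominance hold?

-8

row 1: |8| − (3+1+3) = 1
row 2: |-8| − (4+1+2) = 1
row 3: |2| − (2+4+4) = -8
row 4: |8| − (3+4+2) = -1
minimum over rows = -8 → not strictly diagonally dominant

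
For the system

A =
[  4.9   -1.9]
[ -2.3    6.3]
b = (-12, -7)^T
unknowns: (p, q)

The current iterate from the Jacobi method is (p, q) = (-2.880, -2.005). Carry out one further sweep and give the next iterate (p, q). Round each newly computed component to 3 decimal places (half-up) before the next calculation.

One sweep:
  p = (-12 - (-1.9)·-2.005) / (4.9) = -3.226
  q = (-7 - (-2.3)·-2.880) / (6.3) = -2.163

(-3.226, -2.163)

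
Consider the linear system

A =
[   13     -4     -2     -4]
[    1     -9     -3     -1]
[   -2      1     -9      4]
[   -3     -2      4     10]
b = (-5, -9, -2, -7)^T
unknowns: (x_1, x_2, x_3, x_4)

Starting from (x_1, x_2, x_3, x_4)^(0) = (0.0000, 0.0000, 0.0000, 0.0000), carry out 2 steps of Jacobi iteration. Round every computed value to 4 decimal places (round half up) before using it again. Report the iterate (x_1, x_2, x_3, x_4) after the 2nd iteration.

(-0.2581, 0.9610, 0.1077, -0.7043)

Iteration 1:
  x_1 = (-5 - (-4)·0.0000 - (-2)·0.0000 - (-4)·0.0000) / (13) = -0.3846
  x_2 = (-9 - (1)·0.0000 - (-3)·0.0000 - (-1)·0.0000) / (-9) = 1.0000
  x_3 = (-2 - (-2)·0.0000 - (1)·0.0000 - (4)·0.0000) / (-9) = 0.2222
  x_4 = (-7 - (-3)·0.0000 - (-2)·0.0000 - (4)·0.0000) / (10) = -0.7000
Iteration 2:
  x_1 = (-5 - (-4)·1.0000 - (-2)·0.2222 - (-4)·-0.7000) / (13) = -0.2581
  x_2 = (-9 - (1)·-0.3846 - (-3)·0.2222 - (-1)·-0.7000) / (-9) = 0.9610
  x_3 = (-2 - (-2)·-0.3846 - (1)·1.0000 - (4)·-0.7000) / (-9) = 0.1077
  x_4 = (-7 - (-3)·-0.3846 - (-2)·1.0000 - (4)·0.2222) / (10) = -0.7043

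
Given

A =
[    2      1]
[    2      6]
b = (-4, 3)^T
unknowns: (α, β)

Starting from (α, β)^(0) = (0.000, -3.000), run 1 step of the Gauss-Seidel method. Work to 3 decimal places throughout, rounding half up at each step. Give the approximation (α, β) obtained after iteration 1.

(-0.500, 0.667)

Iteration 1:
  α = (-4 - (1)·-3.000) / (2) = -0.500
  β = (3 - (2)·-0.500) / (6) = 0.667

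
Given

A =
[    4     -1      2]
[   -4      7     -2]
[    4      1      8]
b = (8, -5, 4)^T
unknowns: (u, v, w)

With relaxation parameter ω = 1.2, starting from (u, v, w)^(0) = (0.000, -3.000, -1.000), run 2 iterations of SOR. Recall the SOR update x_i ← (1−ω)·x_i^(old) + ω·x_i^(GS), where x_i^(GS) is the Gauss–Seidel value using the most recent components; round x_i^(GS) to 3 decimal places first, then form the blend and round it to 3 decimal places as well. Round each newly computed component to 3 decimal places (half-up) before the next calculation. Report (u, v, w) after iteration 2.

Iteration 1:
  u: GS value = (8 - (-1)·-3.000 - (2)·-1.000) / (4) = 1.750;  u ← (1−ω)·0.000 + ω·1.750 = 2.100
  v: GS value = (-5 - (-4)·2.100 - (-2)·-1.000) / (7) = 0.200;  v ← (1−ω)·-3.000 + ω·0.200 = 0.840
  w: GS value = (4 - (4)·2.100 - (1)·0.840) / (8) = -0.655;  w ← (1−ω)·-1.000 + ω·-0.655 = -0.586
Iteration 2:
  u: GS value = (8 - (-1)·0.840 - (2)·-0.586) / (4) = 2.503;  u ← (1−ω)·2.100 + ω·2.503 = 2.584
  v: GS value = (-5 - (-4)·2.584 - (-2)·-0.586) / (7) = 0.595;  v ← (1−ω)·0.840 + ω·0.595 = 0.546
  w: GS value = (4 - (4)·2.584 - (1)·0.546) / (8) = -0.860;  w ← (1−ω)·-0.586 + ω·-0.860 = -0.915

(2.584, 0.546, -0.915)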